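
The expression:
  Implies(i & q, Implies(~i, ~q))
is always true.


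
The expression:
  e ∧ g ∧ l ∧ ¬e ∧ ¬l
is never true.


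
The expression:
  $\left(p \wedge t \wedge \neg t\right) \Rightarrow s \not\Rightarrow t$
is always true.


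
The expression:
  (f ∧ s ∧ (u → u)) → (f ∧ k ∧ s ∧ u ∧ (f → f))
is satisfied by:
  {k: True, u: True, s: False, f: False}
  {k: True, u: False, s: False, f: False}
  {u: True, k: False, s: False, f: False}
  {k: False, u: False, s: False, f: False}
  {f: True, k: True, u: True, s: False}
  {f: True, k: True, u: False, s: False}
  {f: True, u: True, k: False, s: False}
  {f: True, u: False, k: False, s: False}
  {k: True, s: True, u: True, f: False}
  {k: True, s: True, u: False, f: False}
  {s: True, u: True, k: False, f: False}
  {s: True, k: False, u: False, f: False}
  {f: True, k: True, s: True, u: True}


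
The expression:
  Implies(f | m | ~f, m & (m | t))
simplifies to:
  m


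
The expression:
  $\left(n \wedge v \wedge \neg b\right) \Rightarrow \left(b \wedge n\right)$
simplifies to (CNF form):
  $b \vee \neg n \vee \neg v$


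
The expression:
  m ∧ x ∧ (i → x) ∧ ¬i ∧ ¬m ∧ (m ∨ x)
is never true.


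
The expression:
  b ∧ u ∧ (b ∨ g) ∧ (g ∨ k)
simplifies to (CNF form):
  b ∧ u ∧ (g ∨ k)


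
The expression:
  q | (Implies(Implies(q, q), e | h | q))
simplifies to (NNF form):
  e | h | q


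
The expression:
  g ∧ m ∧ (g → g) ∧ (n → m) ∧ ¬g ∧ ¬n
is never true.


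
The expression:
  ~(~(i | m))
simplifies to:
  i | m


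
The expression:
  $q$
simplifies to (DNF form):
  $q$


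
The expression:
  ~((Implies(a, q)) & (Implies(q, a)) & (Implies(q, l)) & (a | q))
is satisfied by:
  {l: False, q: False, a: False}
  {a: True, l: False, q: False}
  {q: True, l: False, a: False}
  {a: True, q: True, l: False}
  {l: True, a: False, q: False}
  {a: True, l: True, q: False}
  {q: True, l: True, a: False}


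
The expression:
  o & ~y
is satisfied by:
  {o: True, y: False}


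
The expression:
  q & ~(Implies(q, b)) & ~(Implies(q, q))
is never true.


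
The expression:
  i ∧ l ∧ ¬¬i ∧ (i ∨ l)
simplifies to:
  i ∧ l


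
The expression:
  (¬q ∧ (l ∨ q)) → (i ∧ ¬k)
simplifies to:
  q ∨ (i ∧ ¬k) ∨ ¬l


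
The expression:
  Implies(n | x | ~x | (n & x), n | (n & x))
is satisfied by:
  {n: True}


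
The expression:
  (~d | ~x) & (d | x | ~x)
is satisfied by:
  {d: False, x: False}
  {x: True, d: False}
  {d: True, x: False}


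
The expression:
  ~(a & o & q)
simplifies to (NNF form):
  ~a | ~o | ~q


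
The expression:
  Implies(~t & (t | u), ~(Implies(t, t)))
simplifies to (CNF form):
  t | ~u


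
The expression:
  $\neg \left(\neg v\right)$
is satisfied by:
  {v: True}


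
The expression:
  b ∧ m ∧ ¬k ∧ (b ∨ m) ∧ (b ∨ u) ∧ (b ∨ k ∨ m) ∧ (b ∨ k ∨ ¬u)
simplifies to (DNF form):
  b ∧ m ∧ ¬k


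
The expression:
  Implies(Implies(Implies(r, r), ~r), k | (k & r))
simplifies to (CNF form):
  k | r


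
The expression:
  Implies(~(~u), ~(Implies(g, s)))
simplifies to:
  ~u | (g & ~s)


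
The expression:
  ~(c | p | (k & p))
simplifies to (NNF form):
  ~c & ~p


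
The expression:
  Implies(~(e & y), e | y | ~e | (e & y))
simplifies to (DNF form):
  True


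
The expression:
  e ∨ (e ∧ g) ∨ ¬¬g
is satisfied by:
  {e: True, g: True}
  {e: True, g: False}
  {g: True, e: False}


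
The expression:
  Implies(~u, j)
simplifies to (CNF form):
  j | u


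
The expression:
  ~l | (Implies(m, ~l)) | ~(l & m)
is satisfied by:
  {l: False, m: False}
  {m: True, l: False}
  {l: True, m: False}


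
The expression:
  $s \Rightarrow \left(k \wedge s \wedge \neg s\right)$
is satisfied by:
  {s: False}


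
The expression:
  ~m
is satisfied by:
  {m: False}


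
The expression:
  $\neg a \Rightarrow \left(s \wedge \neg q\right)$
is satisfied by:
  {a: True, s: True, q: False}
  {a: True, q: False, s: False}
  {a: True, s: True, q: True}
  {a: True, q: True, s: False}
  {s: True, q: False, a: False}


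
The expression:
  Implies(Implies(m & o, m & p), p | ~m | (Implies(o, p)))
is always true.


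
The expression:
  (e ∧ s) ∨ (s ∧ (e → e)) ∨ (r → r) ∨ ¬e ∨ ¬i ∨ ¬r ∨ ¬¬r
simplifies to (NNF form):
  True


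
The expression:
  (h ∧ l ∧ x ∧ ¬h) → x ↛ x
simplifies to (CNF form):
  True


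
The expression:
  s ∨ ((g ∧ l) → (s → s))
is always true.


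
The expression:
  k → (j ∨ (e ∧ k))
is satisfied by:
  {e: True, j: True, k: False}
  {e: True, j: False, k: False}
  {j: True, e: False, k: False}
  {e: False, j: False, k: False}
  {e: True, k: True, j: True}
  {e: True, k: True, j: False}
  {k: True, j: True, e: False}


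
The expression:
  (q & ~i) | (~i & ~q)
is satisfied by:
  {i: False}


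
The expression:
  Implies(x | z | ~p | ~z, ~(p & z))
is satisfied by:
  {p: False, z: False}
  {z: True, p: False}
  {p: True, z: False}


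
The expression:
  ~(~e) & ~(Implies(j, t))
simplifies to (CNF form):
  e & j & ~t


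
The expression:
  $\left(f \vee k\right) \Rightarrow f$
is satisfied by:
  {f: True, k: False}
  {k: False, f: False}
  {k: True, f: True}


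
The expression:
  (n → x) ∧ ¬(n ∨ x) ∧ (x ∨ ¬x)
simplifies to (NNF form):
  ¬n ∧ ¬x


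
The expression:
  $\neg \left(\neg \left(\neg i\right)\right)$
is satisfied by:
  {i: False}


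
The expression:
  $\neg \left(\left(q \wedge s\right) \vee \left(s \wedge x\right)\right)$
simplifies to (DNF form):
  $\left(\neg q \wedge \neg x\right) \vee \neg s$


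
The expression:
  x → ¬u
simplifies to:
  ¬u ∨ ¬x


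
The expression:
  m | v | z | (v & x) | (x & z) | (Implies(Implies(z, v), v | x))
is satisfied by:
  {x: True, m: True, v: True, z: True}
  {x: True, m: True, v: True, z: False}
  {x: True, m: True, z: True, v: False}
  {x: True, m: True, z: False, v: False}
  {x: True, v: True, z: True, m: False}
  {x: True, v: True, z: False, m: False}
  {x: True, v: False, z: True, m: False}
  {x: True, v: False, z: False, m: False}
  {m: True, v: True, z: True, x: False}
  {m: True, v: True, z: False, x: False}
  {m: True, z: True, v: False, x: False}
  {m: True, z: False, v: False, x: False}
  {v: True, z: True, m: False, x: False}
  {v: True, m: False, z: False, x: False}
  {z: True, m: False, v: False, x: False}


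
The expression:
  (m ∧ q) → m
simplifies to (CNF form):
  True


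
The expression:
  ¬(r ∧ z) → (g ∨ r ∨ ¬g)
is always true.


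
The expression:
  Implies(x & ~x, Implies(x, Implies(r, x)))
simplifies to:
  True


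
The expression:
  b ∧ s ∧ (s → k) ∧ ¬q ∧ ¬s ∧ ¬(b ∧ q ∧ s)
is never true.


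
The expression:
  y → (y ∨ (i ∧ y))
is always true.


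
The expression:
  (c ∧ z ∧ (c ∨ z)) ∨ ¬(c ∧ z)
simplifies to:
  True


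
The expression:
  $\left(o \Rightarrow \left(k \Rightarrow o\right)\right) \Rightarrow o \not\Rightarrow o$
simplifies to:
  $\text{False}$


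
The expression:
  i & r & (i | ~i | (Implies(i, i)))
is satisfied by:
  {r: True, i: True}


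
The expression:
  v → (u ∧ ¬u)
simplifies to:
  ¬v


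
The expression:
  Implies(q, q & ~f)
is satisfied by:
  {q: False, f: False}
  {f: True, q: False}
  {q: True, f: False}


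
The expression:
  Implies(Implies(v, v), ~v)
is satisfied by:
  {v: False}


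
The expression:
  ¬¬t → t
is always true.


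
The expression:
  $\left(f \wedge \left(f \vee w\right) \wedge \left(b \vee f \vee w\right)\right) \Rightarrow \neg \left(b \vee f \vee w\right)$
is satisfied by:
  {f: False}


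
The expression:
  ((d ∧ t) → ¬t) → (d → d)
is always true.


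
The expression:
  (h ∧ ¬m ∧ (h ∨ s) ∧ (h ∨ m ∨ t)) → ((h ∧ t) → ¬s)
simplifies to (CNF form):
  m ∨ ¬h ∨ ¬s ∨ ¬t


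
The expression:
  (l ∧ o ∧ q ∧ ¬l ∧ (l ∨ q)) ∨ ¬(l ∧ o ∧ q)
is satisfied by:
  {l: False, q: False, o: False}
  {o: True, l: False, q: False}
  {q: True, l: False, o: False}
  {o: True, q: True, l: False}
  {l: True, o: False, q: False}
  {o: True, l: True, q: False}
  {q: True, l: True, o: False}


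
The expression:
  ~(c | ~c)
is never true.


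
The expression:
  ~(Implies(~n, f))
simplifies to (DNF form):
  ~f & ~n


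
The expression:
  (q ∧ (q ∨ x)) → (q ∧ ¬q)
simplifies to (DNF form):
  ¬q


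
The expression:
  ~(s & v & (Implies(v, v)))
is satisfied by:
  {s: False, v: False}
  {v: True, s: False}
  {s: True, v: False}


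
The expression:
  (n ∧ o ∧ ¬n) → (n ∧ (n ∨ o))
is always true.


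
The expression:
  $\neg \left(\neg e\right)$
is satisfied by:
  {e: True}


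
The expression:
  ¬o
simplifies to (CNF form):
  ¬o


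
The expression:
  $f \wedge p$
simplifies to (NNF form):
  $f \wedge p$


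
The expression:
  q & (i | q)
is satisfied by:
  {q: True}


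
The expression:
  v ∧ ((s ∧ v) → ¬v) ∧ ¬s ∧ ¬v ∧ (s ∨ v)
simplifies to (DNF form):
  False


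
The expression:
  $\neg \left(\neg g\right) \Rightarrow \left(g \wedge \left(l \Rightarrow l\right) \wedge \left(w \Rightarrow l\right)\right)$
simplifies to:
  $l \vee \neg g \vee \neg w$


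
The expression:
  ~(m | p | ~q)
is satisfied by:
  {q: True, p: False, m: False}


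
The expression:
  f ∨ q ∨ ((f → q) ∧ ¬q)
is always true.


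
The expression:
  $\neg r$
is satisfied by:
  {r: False}


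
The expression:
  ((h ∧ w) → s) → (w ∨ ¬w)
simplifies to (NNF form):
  True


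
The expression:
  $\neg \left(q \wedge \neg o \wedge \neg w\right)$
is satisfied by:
  {o: True, w: True, q: False}
  {o: True, w: False, q: False}
  {w: True, o: False, q: False}
  {o: False, w: False, q: False}
  {o: True, q: True, w: True}
  {o: True, q: True, w: False}
  {q: True, w: True, o: False}


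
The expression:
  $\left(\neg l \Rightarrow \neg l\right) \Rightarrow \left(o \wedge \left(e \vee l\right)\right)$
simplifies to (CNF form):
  $o \wedge \left(e \vee l\right)$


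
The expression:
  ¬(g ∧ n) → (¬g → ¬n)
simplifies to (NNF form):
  g ∨ ¬n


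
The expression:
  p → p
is always true.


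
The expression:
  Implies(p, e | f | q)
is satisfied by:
  {q: True, e: True, f: True, p: False}
  {q: True, e: True, p: False, f: False}
  {q: True, f: True, p: False, e: False}
  {q: True, p: False, f: False, e: False}
  {e: True, f: True, p: False, q: False}
  {e: True, p: False, f: False, q: False}
  {f: True, e: False, p: False, q: False}
  {e: False, p: False, f: False, q: False}
  {e: True, q: True, p: True, f: True}
  {e: True, q: True, p: True, f: False}
  {q: True, p: True, f: True, e: False}
  {q: True, p: True, e: False, f: False}
  {f: True, p: True, e: True, q: False}
  {p: True, e: True, q: False, f: False}
  {p: True, f: True, q: False, e: False}


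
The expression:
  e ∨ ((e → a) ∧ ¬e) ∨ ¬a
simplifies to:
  True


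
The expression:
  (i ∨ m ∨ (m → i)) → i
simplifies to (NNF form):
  i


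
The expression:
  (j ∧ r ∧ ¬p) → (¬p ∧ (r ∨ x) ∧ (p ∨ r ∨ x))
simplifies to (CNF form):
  True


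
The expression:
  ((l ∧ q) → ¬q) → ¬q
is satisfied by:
  {l: True, q: False}
  {q: False, l: False}
  {q: True, l: True}


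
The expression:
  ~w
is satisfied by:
  {w: False}


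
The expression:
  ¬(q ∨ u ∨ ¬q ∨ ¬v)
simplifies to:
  False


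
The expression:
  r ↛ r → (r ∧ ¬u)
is always true.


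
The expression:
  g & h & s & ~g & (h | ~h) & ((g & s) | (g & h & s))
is never true.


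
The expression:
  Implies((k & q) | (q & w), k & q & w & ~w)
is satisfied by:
  {k: False, q: False, w: False}
  {w: True, k: False, q: False}
  {k: True, w: False, q: False}
  {w: True, k: True, q: False}
  {q: True, w: False, k: False}


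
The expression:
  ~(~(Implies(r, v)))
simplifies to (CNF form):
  v | ~r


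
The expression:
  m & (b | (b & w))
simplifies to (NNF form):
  b & m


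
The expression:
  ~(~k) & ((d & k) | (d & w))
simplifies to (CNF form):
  d & k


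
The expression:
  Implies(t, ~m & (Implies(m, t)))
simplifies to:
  ~m | ~t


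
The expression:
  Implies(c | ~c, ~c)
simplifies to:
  ~c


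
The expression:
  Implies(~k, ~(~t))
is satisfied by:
  {k: True, t: True}
  {k: True, t: False}
  {t: True, k: False}


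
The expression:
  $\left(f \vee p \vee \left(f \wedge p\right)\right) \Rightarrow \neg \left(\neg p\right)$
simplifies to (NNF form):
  $p \vee \neg f$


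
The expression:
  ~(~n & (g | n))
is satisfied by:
  {n: True, g: False}
  {g: False, n: False}
  {g: True, n: True}


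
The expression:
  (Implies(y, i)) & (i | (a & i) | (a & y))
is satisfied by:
  {i: True}


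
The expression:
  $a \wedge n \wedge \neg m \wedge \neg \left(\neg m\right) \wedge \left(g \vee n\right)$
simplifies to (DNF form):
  $\text{False}$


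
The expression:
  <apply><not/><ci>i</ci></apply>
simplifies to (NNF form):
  <apply><not/><ci>i</ci></apply>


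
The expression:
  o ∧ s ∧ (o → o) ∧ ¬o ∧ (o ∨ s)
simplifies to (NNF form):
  False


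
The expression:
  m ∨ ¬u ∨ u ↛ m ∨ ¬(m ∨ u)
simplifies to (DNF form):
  True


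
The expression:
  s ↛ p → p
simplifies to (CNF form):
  p ∨ ¬s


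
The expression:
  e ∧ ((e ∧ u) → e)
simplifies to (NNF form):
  e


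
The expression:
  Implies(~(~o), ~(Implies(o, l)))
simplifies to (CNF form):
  ~l | ~o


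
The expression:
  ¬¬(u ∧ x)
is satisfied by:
  {u: True, x: True}


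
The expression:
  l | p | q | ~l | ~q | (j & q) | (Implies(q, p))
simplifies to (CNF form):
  True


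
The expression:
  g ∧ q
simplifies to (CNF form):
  g ∧ q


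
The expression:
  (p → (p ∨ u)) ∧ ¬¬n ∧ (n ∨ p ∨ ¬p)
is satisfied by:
  {n: True}


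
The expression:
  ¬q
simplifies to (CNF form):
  ¬q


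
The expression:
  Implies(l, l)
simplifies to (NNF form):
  True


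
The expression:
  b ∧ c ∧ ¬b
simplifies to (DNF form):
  False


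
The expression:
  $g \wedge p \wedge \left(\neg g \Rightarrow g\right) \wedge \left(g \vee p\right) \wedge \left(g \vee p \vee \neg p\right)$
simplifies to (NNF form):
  $g \wedge p$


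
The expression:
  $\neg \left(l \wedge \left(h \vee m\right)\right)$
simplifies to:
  $\left(\neg h \wedge \neg m\right) \vee \neg l$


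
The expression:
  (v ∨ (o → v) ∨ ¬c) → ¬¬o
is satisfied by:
  {o: True}


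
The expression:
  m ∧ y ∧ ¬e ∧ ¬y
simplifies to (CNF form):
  False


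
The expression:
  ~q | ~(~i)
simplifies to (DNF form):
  i | ~q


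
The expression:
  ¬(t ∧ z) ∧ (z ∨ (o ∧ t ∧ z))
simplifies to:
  z ∧ ¬t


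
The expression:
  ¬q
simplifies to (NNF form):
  ¬q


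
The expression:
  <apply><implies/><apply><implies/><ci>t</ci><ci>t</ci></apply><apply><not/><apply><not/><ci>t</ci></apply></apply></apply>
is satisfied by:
  {t: True}


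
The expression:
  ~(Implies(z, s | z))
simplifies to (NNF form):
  False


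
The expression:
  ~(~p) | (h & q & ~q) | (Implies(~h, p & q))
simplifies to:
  h | p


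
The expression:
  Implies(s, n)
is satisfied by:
  {n: True, s: False}
  {s: False, n: False}
  {s: True, n: True}


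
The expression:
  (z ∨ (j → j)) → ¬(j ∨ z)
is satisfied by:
  {z: False, j: False}


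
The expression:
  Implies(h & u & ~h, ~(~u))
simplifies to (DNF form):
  True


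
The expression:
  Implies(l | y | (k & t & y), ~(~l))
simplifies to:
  l | ~y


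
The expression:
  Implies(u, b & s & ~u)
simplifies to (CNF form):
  ~u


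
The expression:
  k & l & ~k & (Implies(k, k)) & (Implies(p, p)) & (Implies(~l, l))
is never true.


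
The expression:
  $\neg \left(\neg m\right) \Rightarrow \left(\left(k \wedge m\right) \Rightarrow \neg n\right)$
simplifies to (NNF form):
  $\neg k \vee \neg m \vee \neg n$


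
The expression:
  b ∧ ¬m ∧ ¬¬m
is never true.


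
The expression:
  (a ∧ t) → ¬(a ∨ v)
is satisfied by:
  {t: False, a: False}
  {a: True, t: False}
  {t: True, a: False}


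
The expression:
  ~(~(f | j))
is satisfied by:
  {f: True, j: True}
  {f: True, j: False}
  {j: True, f: False}


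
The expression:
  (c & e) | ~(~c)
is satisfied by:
  {c: True}


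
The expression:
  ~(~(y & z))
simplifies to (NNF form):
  y & z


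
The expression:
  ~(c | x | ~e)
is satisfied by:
  {e: True, x: False, c: False}


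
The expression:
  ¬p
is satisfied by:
  {p: False}


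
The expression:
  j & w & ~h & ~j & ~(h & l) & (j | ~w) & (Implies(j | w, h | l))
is never true.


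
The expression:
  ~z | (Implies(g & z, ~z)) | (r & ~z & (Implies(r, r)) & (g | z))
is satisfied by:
  {g: False, z: False}
  {z: True, g: False}
  {g: True, z: False}


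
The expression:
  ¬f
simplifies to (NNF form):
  ¬f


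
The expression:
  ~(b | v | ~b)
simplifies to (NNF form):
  False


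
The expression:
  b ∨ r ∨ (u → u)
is always true.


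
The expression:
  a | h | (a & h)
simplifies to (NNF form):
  a | h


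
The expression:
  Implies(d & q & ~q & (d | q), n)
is always true.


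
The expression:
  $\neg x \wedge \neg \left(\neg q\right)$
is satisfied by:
  {q: True, x: False}


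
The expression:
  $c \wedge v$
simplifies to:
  $c \wedge v$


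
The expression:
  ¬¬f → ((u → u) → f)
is always true.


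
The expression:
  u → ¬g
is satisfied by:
  {g: False, u: False}
  {u: True, g: False}
  {g: True, u: False}


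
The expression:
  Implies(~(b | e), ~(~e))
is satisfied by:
  {b: True, e: True}
  {b: True, e: False}
  {e: True, b: False}


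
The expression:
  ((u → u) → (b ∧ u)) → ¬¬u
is always true.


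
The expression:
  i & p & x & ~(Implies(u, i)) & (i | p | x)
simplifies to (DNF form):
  False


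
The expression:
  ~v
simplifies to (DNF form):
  ~v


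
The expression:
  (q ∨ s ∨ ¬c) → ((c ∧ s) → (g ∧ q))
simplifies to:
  (g ∧ q) ∨ ¬c ∨ ¬s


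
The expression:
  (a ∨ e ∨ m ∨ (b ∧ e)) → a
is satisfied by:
  {a: True, m: False, e: False}
  {a: True, e: True, m: False}
  {a: True, m: True, e: False}
  {a: True, e: True, m: True}
  {e: False, m: False, a: False}


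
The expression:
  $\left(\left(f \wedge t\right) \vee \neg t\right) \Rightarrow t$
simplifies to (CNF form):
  $t$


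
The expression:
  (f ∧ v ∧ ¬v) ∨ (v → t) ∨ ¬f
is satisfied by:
  {t: True, v: False, f: False}
  {v: False, f: False, t: False}
  {f: True, t: True, v: False}
  {f: True, v: False, t: False}
  {t: True, v: True, f: False}
  {v: True, t: False, f: False}
  {f: True, v: True, t: True}


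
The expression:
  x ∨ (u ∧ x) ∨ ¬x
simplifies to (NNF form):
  True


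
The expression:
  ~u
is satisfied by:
  {u: False}


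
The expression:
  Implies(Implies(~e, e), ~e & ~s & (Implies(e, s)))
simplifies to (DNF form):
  ~e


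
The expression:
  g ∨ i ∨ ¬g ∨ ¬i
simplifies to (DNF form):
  True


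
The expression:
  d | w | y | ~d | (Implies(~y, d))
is always true.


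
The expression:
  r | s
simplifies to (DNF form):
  r | s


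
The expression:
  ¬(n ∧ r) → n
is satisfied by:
  {n: True}


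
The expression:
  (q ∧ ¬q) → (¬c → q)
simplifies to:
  True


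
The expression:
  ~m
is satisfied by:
  {m: False}


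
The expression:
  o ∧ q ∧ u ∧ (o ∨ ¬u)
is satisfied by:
  {u: True, o: True, q: True}


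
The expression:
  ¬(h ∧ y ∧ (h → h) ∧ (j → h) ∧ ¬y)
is always true.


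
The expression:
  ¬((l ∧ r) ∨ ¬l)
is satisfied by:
  {l: True, r: False}


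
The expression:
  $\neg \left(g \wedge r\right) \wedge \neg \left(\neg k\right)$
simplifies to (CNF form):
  $k \wedge \left(\neg g \vee \neg r\right)$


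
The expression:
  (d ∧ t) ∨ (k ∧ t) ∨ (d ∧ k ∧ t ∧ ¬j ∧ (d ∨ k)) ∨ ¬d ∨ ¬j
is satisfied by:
  {t: True, d: False, j: False}
  {t: False, d: False, j: False}
  {j: True, t: True, d: False}
  {j: True, t: False, d: False}
  {d: True, t: True, j: False}
  {d: True, t: False, j: False}
  {d: True, j: True, t: True}


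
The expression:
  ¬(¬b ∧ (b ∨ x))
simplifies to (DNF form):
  b ∨ ¬x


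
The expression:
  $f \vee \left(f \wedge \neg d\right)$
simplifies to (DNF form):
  $f$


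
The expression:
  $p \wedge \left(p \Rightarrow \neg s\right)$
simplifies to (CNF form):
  $p \wedge \neg s$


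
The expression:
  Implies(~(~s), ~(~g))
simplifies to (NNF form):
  g | ~s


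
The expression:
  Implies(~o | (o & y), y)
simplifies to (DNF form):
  o | y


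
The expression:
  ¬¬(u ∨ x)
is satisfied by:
  {x: True, u: True}
  {x: True, u: False}
  {u: True, x: False}


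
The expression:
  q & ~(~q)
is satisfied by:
  {q: True}


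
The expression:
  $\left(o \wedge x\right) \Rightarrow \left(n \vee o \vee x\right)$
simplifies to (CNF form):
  $\text{True}$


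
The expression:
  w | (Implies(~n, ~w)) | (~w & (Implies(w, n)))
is always true.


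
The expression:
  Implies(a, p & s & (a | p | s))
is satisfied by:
  {s: True, p: True, a: False}
  {s: True, p: False, a: False}
  {p: True, s: False, a: False}
  {s: False, p: False, a: False}
  {a: True, s: True, p: True}


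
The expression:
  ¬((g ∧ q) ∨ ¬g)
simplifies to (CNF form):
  g ∧ ¬q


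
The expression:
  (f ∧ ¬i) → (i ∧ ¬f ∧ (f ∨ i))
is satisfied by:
  {i: True, f: False}
  {f: False, i: False}
  {f: True, i: True}


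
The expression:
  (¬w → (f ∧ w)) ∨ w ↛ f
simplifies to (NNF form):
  w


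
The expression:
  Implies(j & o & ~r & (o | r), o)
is always true.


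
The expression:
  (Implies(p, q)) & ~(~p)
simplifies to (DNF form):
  p & q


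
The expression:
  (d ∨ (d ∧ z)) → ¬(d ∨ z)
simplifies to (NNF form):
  ¬d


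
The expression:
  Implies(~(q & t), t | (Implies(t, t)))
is always true.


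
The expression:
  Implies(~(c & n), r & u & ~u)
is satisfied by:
  {c: True, n: True}


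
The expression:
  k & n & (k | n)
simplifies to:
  k & n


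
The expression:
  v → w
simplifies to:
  w ∨ ¬v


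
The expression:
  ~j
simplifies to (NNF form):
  ~j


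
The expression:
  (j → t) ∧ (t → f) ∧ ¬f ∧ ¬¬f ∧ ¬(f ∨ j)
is never true.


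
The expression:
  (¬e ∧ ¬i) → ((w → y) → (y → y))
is always true.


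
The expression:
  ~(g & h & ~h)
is always true.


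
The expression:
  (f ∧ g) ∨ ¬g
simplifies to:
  f ∨ ¬g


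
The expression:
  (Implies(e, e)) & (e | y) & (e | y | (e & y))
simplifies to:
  e | y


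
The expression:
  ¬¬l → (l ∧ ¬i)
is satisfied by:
  {l: False, i: False}
  {i: True, l: False}
  {l: True, i: False}


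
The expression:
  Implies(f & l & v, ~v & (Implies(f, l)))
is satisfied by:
  {l: False, v: False, f: False}
  {f: True, l: False, v: False}
  {v: True, l: False, f: False}
  {f: True, v: True, l: False}
  {l: True, f: False, v: False}
  {f: True, l: True, v: False}
  {v: True, l: True, f: False}


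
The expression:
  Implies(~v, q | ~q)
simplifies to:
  True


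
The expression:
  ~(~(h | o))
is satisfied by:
  {o: True, h: True}
  {o: True, h: False}
  {h: True, o: False}


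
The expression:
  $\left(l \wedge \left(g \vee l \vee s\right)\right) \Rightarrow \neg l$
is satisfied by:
  {l: False}


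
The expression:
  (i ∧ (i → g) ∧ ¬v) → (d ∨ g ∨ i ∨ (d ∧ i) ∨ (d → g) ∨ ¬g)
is always true.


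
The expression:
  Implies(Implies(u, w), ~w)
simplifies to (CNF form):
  ~w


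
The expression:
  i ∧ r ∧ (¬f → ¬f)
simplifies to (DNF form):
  i ∧ r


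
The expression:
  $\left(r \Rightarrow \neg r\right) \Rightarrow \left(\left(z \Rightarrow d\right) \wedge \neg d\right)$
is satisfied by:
  {r: True, z: False, d: False}
  {r: True, d: True, z: False}
  {r: True, z: True, d: False}
  {r: True, d: True, z: True}
  {d: False, z: False, r: False}


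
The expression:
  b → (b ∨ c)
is always true.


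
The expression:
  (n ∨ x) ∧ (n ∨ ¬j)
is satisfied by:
  {n: True, x: True, j: False}
  {n: True, x: False, j: False}
  {j: True, n: True, x: True}
  {j: True, n: True, x: False}
  {x: True, j: False, n: False}


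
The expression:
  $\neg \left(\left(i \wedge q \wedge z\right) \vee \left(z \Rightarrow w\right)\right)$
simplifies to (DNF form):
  $\left(z \wedge \neg i \wedge \neg w\right) \vee \left(z \wedge \neg q \wedge \neg w\right)$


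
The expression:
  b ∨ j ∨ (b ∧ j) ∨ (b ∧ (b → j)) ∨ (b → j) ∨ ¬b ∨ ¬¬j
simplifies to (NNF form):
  True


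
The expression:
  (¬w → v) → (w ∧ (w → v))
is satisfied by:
  {w: False, v: False}
  {v: True, w: True}


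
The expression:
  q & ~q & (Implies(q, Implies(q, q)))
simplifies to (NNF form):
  False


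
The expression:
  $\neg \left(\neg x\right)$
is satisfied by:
  {x: True}


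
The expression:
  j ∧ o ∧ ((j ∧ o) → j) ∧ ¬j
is never true.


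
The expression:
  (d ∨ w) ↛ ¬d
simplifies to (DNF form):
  d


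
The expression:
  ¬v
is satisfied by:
  {v: False}


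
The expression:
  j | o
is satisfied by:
  {o: True, j: True}
  {o: True, j: False}
  {j: True, o: False}


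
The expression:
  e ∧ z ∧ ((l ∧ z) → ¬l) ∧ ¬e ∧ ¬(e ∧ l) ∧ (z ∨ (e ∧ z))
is never true.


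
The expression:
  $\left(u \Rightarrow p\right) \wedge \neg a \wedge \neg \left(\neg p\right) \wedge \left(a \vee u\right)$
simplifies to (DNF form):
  $p \wedge u \wedge \neg a$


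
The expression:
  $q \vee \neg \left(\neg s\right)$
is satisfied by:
  {q: True, s: True}
  {q: True, s: False}
  {s: True, q: False}


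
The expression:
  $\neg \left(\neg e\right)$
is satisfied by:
  {e: True}


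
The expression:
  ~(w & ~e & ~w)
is always true.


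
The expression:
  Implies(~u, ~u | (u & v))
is always true.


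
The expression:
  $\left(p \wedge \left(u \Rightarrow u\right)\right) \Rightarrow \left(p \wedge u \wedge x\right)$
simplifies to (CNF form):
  $\left(u \vee \neg p\right) \wedge \left(x \vee \neg p\right)$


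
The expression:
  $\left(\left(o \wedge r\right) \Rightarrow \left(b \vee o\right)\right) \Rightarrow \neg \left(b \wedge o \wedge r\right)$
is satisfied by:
  {o: False, b: False, r: False}
  {r: True, o: False, b: False}
  {b: True, o: False, r: False}
  {r: True, b: True, o: False}
  {o: True, r: False, b: False}
  {r: True, o: True, b: False}
  {b: True, o: True, r: False}


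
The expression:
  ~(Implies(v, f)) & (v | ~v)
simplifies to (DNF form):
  v & ~f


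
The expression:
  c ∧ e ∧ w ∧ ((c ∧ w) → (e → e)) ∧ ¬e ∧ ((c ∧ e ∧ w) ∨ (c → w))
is never true.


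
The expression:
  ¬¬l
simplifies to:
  l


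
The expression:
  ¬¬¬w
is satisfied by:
  {w: False}


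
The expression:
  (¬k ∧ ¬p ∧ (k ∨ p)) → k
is always true.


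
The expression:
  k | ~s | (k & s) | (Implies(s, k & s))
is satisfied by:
  {k: True, s: False}
  {s: False, k: False}
  {s: True, k: True}


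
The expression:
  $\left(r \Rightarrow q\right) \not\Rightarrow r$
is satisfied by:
  {r: False}


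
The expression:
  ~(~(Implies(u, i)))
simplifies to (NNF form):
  i | ~u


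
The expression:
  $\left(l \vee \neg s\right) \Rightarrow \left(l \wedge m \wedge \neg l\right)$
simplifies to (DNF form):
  $s \wedge \neg l$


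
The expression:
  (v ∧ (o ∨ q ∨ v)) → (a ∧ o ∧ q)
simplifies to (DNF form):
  (a ∧ o ∧ q) ∨ ¬v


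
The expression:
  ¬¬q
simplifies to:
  q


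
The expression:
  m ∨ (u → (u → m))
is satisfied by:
  {m: True, u: False}
  {u: False, m: False}
  {u: True, m: True}


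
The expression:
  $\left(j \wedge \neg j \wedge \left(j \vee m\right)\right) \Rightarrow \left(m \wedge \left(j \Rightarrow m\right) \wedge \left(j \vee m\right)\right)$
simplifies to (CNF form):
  $\text{True}$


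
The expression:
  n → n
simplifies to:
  True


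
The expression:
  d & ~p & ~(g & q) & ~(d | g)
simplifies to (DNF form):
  False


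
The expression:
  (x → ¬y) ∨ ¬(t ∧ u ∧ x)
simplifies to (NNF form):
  ¬t ∨ ¬u ∨ ¬x ∨ ¬y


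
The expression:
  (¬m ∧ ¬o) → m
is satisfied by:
  {o: True, m: True}
  {o: True, m: False}
  {m: True, o: False}


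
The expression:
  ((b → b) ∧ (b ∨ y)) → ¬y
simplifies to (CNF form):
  ¬y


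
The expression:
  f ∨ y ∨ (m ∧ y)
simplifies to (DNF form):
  f ∨ y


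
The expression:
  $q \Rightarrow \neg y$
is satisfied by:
  {q: False, y: False}
  {y: True, q: False}
  {q: True, y: False}


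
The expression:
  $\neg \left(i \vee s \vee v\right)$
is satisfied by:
  {v: False, i: False, s: False}


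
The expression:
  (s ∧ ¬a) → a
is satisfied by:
  {a: True, s: False}
  {s: False, a: False}
  {s: True, a: True}


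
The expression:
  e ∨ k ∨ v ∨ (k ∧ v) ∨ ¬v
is always true.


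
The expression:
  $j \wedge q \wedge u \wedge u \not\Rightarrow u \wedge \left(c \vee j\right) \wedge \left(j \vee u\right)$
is never true.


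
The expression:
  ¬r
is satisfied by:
  {r: False}


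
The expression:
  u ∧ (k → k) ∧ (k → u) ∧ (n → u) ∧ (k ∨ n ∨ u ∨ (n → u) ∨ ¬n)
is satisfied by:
  {u: True}


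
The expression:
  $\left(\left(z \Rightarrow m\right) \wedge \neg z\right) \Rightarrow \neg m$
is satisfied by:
  {z: True, m: False}
  {m: False, z: False}
  {m: True, z: True}


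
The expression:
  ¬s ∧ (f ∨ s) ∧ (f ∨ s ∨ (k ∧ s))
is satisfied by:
  {f: True, s: False}


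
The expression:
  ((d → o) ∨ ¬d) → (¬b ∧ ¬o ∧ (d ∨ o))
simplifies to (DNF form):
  d ∧ ¬o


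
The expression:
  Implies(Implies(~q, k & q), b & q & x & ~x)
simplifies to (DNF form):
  ~q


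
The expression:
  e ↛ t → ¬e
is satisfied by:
  {t: True, e: False}
  {e: False, t: False}
  {e: True, t: True}


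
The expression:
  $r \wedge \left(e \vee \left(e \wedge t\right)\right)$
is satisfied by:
  {r: True, e: True}


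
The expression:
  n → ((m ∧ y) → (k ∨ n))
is always true.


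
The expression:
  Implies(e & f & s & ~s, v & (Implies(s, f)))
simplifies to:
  True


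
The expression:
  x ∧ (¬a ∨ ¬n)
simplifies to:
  x ∧ (¬a ∨ ¬n)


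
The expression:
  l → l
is always true.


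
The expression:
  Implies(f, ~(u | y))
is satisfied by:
  {y: False, f: False, u: False}
  {u: True, y: False, f: False}
  {y: True, u: False, f: False}
  {u: True, y: True, f: False}
  {f: True, u: False, y: False}


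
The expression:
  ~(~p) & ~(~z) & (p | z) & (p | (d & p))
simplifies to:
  p & z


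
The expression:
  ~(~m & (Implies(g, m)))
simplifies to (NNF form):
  g | m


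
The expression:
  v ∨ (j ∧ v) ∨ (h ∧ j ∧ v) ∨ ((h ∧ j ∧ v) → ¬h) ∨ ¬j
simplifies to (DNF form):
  True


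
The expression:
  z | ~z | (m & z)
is always true.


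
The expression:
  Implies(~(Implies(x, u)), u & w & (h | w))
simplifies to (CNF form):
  u | ~x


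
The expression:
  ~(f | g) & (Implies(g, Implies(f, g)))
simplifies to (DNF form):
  ~f & ~g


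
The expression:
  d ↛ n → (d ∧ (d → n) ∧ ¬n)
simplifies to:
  n ∨ ¬d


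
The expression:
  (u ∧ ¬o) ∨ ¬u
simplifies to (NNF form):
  ¬o ∨ ¬u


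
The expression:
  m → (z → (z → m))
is always true.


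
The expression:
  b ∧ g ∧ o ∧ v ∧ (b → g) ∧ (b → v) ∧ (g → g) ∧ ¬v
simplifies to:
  False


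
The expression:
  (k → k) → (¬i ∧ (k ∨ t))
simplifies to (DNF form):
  (k ∧ ¬i) ∨ (t ∧ ¬i)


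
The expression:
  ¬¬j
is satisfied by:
  {j: True}


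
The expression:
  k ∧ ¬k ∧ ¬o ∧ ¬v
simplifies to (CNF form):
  False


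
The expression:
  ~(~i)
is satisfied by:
  {i: True}


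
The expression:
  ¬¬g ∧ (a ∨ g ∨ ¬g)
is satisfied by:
  {g: True}


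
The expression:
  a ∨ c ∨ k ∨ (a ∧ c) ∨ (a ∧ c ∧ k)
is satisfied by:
  {a: True, k: True, c: True}
  {a: True, k: True, c: False}
  {a: True, c: True, k: False}
  {a: True, c: False, k: False}
  {k: True, c: True, a: False}
  {k: True, c: False, a: False}
  {c: True, k: False, a: False}


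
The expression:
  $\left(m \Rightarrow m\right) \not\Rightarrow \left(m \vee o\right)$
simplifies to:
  $\neg m \wedge \neg o$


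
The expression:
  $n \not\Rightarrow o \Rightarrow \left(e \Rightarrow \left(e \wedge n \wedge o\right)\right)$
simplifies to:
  $o \vee \neg e \vee \neg n$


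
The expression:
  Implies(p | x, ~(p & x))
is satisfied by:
  {p: False, x: False}
  {x: True, p: False}
  {p: True, x: False}


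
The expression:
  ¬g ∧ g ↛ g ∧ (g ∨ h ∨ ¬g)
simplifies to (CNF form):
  False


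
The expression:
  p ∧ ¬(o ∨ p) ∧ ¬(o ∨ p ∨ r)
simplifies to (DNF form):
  False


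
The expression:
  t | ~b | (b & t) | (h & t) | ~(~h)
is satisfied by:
  {t: True, h: True, b: False}
  {t: True, h: False, b: False}
  {h: True, t: False, b: False}
  {t: False, h: False, b: False}
  {b: True, t: True, h: True}
  {b: True, t: True, h: False}
  {b: True, h: True, t: False}


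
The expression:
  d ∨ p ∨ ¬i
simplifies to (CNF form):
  d ∨ p ∨ ¬i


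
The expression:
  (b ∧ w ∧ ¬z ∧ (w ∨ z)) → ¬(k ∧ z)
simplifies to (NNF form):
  True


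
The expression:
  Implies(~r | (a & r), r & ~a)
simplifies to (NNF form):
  r & ~a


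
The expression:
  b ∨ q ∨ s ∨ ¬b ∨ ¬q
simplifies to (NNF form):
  True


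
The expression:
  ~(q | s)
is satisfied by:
  {q: False, s: False}


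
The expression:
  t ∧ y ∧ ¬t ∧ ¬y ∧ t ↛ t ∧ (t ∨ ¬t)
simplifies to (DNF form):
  False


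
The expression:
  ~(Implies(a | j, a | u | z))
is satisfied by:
  {j: True, u: False, z: False, a: False}


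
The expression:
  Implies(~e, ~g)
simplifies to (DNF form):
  e | ~g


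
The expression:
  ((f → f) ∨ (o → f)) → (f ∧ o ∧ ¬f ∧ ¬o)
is never true.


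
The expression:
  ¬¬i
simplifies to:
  i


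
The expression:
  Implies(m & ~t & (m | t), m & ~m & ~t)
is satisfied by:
  {t: True, m: False}
  {m: False, t: False}
  {m: True, t: True}


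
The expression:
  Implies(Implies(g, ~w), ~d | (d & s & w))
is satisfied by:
  {w: True, g: True, s: True, d: False}
  {w: True, g: True, s: False, d: False}
  {w: True, s: True, g: False, d: False}
  {w: True, s: False, g: False, d: False}
  {g: True, s: True, w: False, d: False}
  {g: True, s: False, w: False, d: False}
  {s: True, w: False, g: False, d: False}
  {s: False, w: False, g: False, d: False}
  {d: True, w: True, g: True, s: True}
  {d: True, w: True, g: True, s: False}
  {d: True, w: True, s: True, g: False}


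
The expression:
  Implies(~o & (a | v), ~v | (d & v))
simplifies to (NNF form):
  d | o | ~v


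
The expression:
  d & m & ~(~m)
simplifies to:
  d & m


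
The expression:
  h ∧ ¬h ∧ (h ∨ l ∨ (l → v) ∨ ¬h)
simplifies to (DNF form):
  False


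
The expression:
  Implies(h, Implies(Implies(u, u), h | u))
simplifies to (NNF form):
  True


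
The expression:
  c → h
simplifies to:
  h ∨ ¬c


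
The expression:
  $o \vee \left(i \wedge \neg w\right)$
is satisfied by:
  {i: True, o: True, w: False}
  {o: True, w: False, i: False}
  {i: True, o: True, w: True}
  {o: True, w: True, i: False}
  {i: True, w: False, o: False}


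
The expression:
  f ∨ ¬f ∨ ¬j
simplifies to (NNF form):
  True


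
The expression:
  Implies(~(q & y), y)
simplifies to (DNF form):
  y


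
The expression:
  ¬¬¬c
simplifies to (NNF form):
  ¬c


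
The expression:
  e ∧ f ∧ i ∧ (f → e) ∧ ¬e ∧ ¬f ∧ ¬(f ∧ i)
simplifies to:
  False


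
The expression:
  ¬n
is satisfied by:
  {n: False}


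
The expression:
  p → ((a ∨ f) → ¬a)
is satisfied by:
  {p: False, a: False}
  {a: True, p: False}
  {p: True, a: False}


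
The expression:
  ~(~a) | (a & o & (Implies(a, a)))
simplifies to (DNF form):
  a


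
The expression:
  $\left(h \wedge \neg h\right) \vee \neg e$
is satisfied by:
  {e: False}


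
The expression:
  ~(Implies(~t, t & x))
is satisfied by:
  {t: False}


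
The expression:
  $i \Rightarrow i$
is always true.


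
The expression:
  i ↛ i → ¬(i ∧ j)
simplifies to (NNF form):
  True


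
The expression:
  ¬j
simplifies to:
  ¬j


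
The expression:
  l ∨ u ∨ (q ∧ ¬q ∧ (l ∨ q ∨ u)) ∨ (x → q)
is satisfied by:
  {q: True, l: True, u: True, x: False}
  {q: True, l: True, u: False, x: False}
  {q: True, u: True, l: False, x: False}
  {q: True, u: False, l: False, x: False}
  {l: True, u: True, q: False, x: False}
  {l: True, u: False, q: False, x: False}
  {u: True, q: False, l: False, x: False}
  {u: False, q: False, l: False, x: False}
  {x: True, q: True, l: True, u: True}
  {x: True, q: True, l: True, u: False}
  {x: True, q: True, u: True, l: False}
  {x: True, q: True, u: False, l: False}
  {x: True, l: True, u: True, q: False}
  {x: True, l: True, u: False, q: False}
  {x: True, u: True, l: False, q: False}


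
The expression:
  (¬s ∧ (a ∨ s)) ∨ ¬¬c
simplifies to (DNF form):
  c ∨ (a ∧ ¬s)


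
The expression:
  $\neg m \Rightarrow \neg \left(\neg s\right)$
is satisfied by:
  {m: True, s: True}
  {m: True, s: False}
  {s: True, m: False}


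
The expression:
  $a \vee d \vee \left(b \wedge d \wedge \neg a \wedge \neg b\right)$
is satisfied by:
  {a: True, d: True}
  {a: True, d: False}
  {d: True, a: False}


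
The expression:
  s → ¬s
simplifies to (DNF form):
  ¬s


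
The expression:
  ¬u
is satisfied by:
  {u: False}


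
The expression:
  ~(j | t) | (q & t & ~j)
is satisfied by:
  {q: True, t: False, j: False}
  {t: False, j: False, q: False}
  {q: True, t: True, j: False}
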